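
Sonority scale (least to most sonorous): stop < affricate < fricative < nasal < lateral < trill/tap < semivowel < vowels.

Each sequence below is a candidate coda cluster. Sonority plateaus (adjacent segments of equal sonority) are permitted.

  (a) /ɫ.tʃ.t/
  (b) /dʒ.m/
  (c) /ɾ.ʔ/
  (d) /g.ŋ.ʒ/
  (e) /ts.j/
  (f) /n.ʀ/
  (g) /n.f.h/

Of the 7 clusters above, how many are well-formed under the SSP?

(a) sonority 5-2-1: well-formed.
(b) sonority 2-4: ill-formed.
(c) sonority 6-1: well-formed.
(d) sonority 1-4-3: ill-formed.
(e) sonority 2-7: ill-formed.
(f) sonority 4-6: ill-formed.
(g) sonority 4-3-3: well-formed.

3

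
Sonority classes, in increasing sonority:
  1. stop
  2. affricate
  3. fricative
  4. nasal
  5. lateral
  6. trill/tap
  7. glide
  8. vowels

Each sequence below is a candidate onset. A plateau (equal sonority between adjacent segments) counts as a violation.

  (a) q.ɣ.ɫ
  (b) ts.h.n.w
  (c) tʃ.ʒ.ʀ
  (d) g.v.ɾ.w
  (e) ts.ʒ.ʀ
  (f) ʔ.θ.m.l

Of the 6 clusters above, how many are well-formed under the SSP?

(a) q.ɣ.ɫ: profile 1-3-5 — obeys.
(b) ts.h.n.w: profile 2-3-4-7 — obeys.
(c) tʃ.ʒ.ʀ: profile 2-3-6 — obeys.
(d) g.v.ɾ.w: profile 1-3-6-7 — obeys.
(e) ts.ʒ.ʀ: profile 2-3-6 — obeys.
(f) ʔ.θ.m.l: profile 1-3-4-5 — obeys.

6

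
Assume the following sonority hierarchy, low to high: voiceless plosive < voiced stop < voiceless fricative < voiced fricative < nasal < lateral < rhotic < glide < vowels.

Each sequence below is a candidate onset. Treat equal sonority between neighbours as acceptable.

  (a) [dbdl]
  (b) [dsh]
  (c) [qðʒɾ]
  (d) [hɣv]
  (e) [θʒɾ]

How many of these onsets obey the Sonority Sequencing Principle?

(a) sonority 2-2-2-6: well-formed.
(b) sonority 2-3-3: well-formed.
(c) sonority 1-4-4-7: well-formed.
(d) sonority 3-4-4: well-formed.
(e) sonority 3-4-7: well-formed.

5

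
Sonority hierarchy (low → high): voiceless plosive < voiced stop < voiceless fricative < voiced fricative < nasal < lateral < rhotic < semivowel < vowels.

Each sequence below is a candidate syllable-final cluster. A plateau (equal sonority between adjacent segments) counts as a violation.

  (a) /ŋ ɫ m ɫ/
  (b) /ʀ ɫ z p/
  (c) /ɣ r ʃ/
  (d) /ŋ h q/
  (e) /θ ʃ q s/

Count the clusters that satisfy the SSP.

(a) 5-6-5-6 → violates
(b) 7-6-4-1 → obeys
(c) 4-7-3 → violates
(d) 5-3-1 → obeys
(e) 3-3-1-3 → violates

2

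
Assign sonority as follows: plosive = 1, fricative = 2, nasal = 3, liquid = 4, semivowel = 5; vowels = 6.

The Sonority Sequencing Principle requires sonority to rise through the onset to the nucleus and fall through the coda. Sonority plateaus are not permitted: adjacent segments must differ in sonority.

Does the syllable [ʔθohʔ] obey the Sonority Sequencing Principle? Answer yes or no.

yes

Onset: /ʔ/ is a plosive (sonority 1), /θ/ is a fricative (sonority 2); then the nucleus /o/ (sonority 6).
Onset profile 1-2-6 — rises to the nucleus.
Coda: /h/ is a fricative (sonority 2), /ʔ/ is a plosive (sonority 1).
Coda profile 6-2-1 — falls from the nucleus.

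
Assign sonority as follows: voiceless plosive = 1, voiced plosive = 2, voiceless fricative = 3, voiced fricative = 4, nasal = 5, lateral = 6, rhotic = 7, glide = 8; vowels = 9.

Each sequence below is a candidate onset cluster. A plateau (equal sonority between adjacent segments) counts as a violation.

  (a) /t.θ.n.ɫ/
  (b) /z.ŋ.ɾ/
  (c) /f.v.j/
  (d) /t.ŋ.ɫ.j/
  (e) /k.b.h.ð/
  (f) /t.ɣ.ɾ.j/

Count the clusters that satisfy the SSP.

(a) /t.θ.n.ɫ/: profile 1-3-5-6 — obeys.
(b) /z.ŋ.ɾ/: profile 4-5-7 — obeys.
(c) /f.v.j/: profile 3-4-8 — obeys.
(d) /t.ŋ.ɫ.j/: profile 1-5-6-8 — obeys.
(e) /k.b.h.ð/: profile 1-2-3-4 — obeys.
(f) /t.ɣ.ɾ.j/: profile 1-4-7-8 — obeys.

6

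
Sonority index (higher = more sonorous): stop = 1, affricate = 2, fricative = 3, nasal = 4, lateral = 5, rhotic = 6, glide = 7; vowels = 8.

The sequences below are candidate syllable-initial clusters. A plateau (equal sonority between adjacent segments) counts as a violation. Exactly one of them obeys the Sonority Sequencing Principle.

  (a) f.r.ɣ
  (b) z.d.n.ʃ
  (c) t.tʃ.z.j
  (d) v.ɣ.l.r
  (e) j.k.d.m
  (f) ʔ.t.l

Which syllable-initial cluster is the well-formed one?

c

(a) f.r.ɣ: profile 3-6-3 — violates.
(b) z.d.n.ʃ: profile 3-1-4-3 — violates.
(c) t.tʃ.z.j: profile 1-2-3-7 — obeys.
(d) v.ɣ.l.r: profile 3-3-5-6 — violates.
(e) j.k.d.m: profile 7-1-1-4 — violates.
(f) ʔ.t.l: profile 1-1-5 — violates.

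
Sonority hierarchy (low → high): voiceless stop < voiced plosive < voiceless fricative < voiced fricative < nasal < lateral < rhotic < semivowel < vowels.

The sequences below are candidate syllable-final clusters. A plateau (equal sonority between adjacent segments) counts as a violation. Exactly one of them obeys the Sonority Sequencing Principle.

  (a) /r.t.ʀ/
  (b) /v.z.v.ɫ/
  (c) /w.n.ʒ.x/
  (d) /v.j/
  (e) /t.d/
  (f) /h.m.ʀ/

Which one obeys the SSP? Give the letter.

c

(a) sonority 7-1-7: ill-formed.
(b) sonority 4-4-4-6: ill-formed.
(c) sonority 8-5-4-3: well-formed.
(d) sonority 4-8: ill-formed.
(e) sonority 1-2: ill-formed.
(f) sonority 3-5-7: ill-formed.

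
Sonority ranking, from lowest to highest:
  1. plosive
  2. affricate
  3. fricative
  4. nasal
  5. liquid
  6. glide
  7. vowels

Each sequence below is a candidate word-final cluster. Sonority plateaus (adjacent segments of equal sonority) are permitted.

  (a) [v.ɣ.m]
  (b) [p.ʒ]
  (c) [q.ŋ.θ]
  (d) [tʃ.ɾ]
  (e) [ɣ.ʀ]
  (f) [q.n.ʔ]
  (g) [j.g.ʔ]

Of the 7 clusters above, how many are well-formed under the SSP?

1

(a) [v.ɣ.m]: profile 3-3-4 — violates.
(b) [p.ʒ]: profile 1-3 — violates.
(c) [q.ŋ.θ]: profile 1-4-3 — violates.
(d) [tʃ.ɾ]: profile 2-5 — violates.
(e) [ɣ.ʀ]: profile 3-5 — violates.
(f) [q.n.ʔ]: profile 1-4-1 — violates.
(g) [j.g.ʔ]: profile 6-1-1 — obeys.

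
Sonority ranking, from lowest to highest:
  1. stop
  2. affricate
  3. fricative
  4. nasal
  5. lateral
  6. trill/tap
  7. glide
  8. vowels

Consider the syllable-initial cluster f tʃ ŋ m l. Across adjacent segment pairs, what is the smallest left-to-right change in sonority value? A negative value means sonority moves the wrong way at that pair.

/f/: fricative = 3.
/tʃ/: affricate = 2.
/ŋ/: nasal = 4.
/m/: nasal = 4.
/l/: lateral = 5.
/f/→/tʃ/: change -1.
/tʃ/→/ŋ/: change +2.
/ŋ/→/m/: change +0.
/m/→/l/: change +1.
Minimum = -1.

-1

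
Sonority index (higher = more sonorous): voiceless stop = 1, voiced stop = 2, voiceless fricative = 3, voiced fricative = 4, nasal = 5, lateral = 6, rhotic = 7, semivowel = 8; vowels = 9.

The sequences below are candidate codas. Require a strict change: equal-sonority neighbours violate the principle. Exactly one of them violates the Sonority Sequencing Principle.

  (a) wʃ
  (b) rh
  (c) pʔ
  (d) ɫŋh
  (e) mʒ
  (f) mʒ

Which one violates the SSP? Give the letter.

c

(a) 8-3 → obeys
(b) 7-3 → obeys
(c) 1-1 → violates
(d) 6-5-3 → obeys
(e) 5-4 → obeys
(f) 5-4 → obeys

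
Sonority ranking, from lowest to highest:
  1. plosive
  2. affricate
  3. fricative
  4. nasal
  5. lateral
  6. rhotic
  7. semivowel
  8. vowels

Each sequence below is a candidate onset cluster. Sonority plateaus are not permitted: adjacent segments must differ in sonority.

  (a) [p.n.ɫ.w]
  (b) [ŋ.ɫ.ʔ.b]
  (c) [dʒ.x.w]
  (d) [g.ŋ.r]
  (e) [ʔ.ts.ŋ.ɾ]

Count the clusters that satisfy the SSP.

4

(a) 1-4-5-7 → obeys
(b) 4-5-1-1 → violates
(c) 2-3-7 → obeys
(d) 1-4-6 → obeys
(e) 1-2-4-6 → obeys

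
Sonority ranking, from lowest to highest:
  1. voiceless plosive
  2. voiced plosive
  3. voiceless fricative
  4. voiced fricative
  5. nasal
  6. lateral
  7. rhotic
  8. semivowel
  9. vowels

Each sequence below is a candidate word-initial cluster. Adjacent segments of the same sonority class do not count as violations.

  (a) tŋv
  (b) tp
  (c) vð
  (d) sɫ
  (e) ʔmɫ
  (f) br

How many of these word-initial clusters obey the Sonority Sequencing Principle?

(a) tŋv: profile 1-5-4 — violates.
(b) tp: profile 1-1 — obeys.
(c) vð: profile 4-4 — obeys.
(d) sɫ: profile 3-6 — obeys.
(e) ʔmɫ: profile 1-5-6 — obeys.
(f) br: profile 2-7 — obeys.

5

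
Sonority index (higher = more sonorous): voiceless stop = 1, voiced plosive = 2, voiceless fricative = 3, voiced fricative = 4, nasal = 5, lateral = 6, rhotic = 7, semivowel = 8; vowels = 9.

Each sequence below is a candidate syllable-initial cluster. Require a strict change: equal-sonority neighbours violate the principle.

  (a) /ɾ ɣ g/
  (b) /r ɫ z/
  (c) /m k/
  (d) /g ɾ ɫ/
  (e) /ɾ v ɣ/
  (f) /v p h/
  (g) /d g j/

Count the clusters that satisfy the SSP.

(a) 7-4-2 → violates
(b) 7-6-4 → violates
(c) 5-1 → violates
(d) 2-7-6 → violates
(e) 7-4-4 → violates
(f) 4-1-3 → violates
(g) 2-2-8 → violates

0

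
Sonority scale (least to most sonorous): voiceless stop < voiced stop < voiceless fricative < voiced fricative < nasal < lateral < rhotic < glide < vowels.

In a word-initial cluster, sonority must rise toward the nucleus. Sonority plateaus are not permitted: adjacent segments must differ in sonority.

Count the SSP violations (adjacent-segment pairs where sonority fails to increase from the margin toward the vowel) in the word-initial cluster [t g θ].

0

/t/ is a voiceless stop (sonority 1).
/g/ is a voiced stop (sonority 2).
/θ/ is a voiceless fricative (sonority 3).
/t/→/g/: 1→2 (rises) — ok.
/g/→/θ/: 2→3 (rises) — ok.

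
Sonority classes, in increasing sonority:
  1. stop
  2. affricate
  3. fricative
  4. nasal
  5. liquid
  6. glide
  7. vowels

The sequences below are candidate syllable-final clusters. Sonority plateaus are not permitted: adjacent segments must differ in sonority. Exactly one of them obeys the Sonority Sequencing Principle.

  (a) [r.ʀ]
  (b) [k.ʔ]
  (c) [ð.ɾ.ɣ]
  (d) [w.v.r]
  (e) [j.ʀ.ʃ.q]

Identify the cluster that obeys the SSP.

e

(a) 5-5 → violates
(b) 1-1 → violates
(c) 3-5-3 → violates
(d) 6-3-5 → violates
(e) 6-5-3-1 → obeys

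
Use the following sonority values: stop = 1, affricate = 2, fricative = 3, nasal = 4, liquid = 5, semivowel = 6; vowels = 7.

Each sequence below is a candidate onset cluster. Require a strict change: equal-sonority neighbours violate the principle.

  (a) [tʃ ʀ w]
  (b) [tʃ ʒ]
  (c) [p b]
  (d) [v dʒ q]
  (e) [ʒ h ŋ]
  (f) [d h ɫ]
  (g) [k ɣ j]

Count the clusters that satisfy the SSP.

(a) [tʃ ʀ w]: profile 2-5-6 — obeys.
(b) [tʃ ʒ]: profile 2-3 — obeys.
(c) [p b]: profile 1-1 — violates.
(d) [v dʒ q]: profile 3-2-1 — violates.
(e) [ʒ h ŋ]: profile 3-3-4 — violates.
(f) [d h ɫ]: profile 1-3-5 — obeys.
(g) [k ɣ j]: profile 1-3-6 — obeys.

4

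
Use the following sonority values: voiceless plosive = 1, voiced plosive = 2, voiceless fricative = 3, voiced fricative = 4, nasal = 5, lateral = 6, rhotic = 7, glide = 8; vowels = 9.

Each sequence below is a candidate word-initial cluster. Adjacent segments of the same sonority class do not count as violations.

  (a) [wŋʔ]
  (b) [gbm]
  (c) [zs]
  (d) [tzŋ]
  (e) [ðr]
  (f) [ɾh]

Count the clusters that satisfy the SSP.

(a) [wŋʔ]: profile 8-5-1 — violates.
(b) [gbm]: profile 2-2-5 — obeys.
(c) [zs]: profile 4-3 — violates.
(d) [tzŋ]: profile 1-4-5 — obeys.
(e) [ðr]: profile 4-7 — obeys.
(f) [ɾh]: profile 7-3 — violates.

3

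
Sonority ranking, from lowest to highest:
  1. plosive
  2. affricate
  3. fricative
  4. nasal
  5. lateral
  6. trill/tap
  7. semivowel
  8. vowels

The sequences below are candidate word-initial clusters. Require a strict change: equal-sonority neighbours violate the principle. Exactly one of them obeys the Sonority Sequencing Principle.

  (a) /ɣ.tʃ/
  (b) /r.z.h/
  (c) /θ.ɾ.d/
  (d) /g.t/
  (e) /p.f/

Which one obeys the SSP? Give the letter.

(a) /ɣ.tʃ/: profile 3-2 — violates.
(b) /r.z.h/: profile 6-3-3 — violates.
(c) /θ.ɾ.d/: profile 3-6-1 — violates.
(d) /g.t/: profile 1-1 — violates.
(e) /p.f/: profile 1-3 — obeys.

e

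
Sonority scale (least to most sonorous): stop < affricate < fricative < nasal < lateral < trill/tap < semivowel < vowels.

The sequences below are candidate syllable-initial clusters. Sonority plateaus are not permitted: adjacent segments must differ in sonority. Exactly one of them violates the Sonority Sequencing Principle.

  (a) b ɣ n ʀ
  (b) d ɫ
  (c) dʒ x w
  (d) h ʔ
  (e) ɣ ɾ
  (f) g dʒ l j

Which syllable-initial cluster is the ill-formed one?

d

(a) sonority 1-3-4-6: well-formed.
(b) sonority 1-5: well-formed.
(c) sonority 2-3-7: well-formed.
(d) sonority 3-1: ill-formed.
(e) sonority 3-6: well-formed.
(f) sonority 1-2-5-7: well-formed.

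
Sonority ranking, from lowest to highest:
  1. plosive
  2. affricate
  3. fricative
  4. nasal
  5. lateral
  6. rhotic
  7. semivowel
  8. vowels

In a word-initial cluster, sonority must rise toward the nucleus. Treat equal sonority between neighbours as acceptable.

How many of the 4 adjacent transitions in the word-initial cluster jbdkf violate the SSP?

1

/j/ — semivowel, sonority 7.
/b/ — plosive, sonority 1.
/d/ — plosive, sonority 1.
/k/ — plosive, sonority 1.
/f/ — fricative, sonority 3.
/j/→/b/: 7→1 (does not rise) — violation.
/b/→/d/: 1→1 (plateau, allowed) — ok.
/d/→/k/: 1→1 (plateau, allowed) — ok.
/k/→/f/: 1→3 (rises) — ok.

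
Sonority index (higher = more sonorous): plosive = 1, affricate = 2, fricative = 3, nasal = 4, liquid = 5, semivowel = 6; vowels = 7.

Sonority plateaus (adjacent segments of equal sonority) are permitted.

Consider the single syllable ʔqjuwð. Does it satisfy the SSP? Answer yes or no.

yes

Onset: /ʔ/ is a plosive (sonority 1), /q/ is a plosive (sonority 1), /j/ is a semivowel (sonority 6); then the nucleus /u/ (sonority 7).
Onset profile 1-1-6-7 — rises to the nucleus.
Coda: /w/ is a semivowel (sonority 6), /ð/ is a fricative (sonority 3).
Coda profile 7-6-3 — falls from the nucleus.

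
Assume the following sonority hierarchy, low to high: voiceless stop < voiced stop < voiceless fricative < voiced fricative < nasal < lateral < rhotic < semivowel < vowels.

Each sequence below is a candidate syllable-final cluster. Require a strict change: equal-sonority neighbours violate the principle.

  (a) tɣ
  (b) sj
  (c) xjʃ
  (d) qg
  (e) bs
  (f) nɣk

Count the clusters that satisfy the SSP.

(a) sonority 1-4: ill-formed.
(b) sonority 3-8: ill-formed.
(c) sonority 3-8-3: ill-formed.
(d) sonority 1-2: ill-formed.
(e) sonority 2-3: ill-formed.
(f) sonority 5-4-1: well-formed.

1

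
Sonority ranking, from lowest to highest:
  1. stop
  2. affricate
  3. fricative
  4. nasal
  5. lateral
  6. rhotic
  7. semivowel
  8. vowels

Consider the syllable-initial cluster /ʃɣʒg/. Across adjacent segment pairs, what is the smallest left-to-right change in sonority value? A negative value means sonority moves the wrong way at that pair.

-2

/ʃ/ — fricative, sonority 3.
/ɣ/ — fricative, sonority 3.
/ʒ/ — fricative, sonority 3.
/g/ — stop, sonority 1.
/ʃ/→/ɣ/: change +0.
/ɣ/→/ʒ/: change +0.
/ʒ/→/g/: change -2.
Minimum = -2.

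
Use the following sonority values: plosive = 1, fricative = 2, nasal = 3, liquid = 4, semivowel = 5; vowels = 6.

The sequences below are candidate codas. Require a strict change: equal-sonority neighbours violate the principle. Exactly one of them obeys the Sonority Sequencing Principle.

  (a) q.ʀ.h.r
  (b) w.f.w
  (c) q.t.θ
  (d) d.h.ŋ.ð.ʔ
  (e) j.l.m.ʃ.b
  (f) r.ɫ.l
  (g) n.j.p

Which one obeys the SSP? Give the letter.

e

(a) q.ʀ.h.r: profile 1-4-2-4 — violates.
(b) w.f.w: profile 5-2-5 — violates.
(c) q.t.θ: profile 1-1-2 — violates.
(d) d.h.ŋ.ð.ʔ: profile 1-2-3-2-1 — violates.
(e) j.l.m.ʃ.b: profile 5-4-3-2-1 — obeys.
(f) r.ɫ.l: profile 4-4-4 — violates.
(g) n.j.p: profile 3-5-1 — violates.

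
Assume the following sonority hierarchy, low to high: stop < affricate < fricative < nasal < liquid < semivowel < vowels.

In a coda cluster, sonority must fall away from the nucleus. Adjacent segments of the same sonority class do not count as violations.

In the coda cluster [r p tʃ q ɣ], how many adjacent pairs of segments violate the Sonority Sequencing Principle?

/r/ — liquid, sonority 5.
/p/ — stop, sonority 1.
/tʃ/ — affricate, sonority 2.
/q/ — stop, sonority 1.
/ɣ/ — fricative, sonority 3.
/r/→/p/: 5→1 (falls) — ok.
/p/→/tʃ/: 1→2 (does not fall) — violation.
/tʃ/→/q/: 2→1 (falls) — ok.
/q/→/ɣ/: 1→3 (does not fall) — violation.

2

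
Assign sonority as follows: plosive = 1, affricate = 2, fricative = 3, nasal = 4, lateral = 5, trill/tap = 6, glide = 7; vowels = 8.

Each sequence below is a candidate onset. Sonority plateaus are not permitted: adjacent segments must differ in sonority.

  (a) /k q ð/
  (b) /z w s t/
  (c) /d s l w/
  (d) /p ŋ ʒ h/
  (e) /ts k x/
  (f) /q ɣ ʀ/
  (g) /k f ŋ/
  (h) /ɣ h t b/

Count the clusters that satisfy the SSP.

(a) sonority 1-1-3: ill-formed.
(b) sonority 3-7-3-1: ill-formed.
(c) sonority 1-3-5-7: well-formed.
(d) sonority 1-4-3-3: ill-formed.
(e) sonority 2-1-3: ill-formed.
(f) sonority 1-3-6: well-formed.
(g) sonority 1-3-4: well-formed.
(h) sonority 3-3-1-1: ill-formed.

3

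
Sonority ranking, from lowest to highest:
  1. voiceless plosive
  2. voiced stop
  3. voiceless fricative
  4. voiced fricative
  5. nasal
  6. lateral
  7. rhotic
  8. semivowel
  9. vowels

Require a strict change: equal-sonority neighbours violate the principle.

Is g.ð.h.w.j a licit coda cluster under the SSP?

no

/g/ is a voiced stop (sonority 2).
/ð/ is a voiced fricative (sonority 4).
/h/ is a voiceless fricative (sonority 3).
/w/ is a semivowel (sonority 8).
/j/ is a semivowel (sonority 8).
The profile is 2-4-3-8-8. Between /g/ (2) and /ð/ (4) sonority does not fall, so the cluster violates the SSP.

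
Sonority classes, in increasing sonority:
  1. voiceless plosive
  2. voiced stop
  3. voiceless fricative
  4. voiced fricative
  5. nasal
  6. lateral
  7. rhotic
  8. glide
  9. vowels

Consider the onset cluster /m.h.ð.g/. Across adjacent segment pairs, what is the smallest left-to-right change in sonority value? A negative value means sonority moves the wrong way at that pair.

-2

/m/ — nasal, sonority 5.
/h/ — voiceless fricative, sonority 3.
/ð/ — voiced fricative, sonority 4.
/g/ — voiced stop, sonority 2.
/m/→/h/: change -2.
/h/→/ð/: change +1.
/ð/→/g/: change -2.
Minimum = -2.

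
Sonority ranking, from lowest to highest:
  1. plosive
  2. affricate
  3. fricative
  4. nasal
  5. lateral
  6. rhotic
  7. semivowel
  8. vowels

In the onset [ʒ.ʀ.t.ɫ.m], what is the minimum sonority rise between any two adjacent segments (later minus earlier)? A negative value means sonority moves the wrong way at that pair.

/ʒ/: fricative = 3.
/ʀ/: rhotic = 6.
/t/: plosive = 1.
/ɫ/: lateral = 5.
/m/: nasal = 4.
/ʒ/→/ʀ/: change +3.
/ʀ/→/t/: change -5.
/t/→/ɫ/: change +4.
/ɫ/→/m/: change -1.
Minimum = -5.

-5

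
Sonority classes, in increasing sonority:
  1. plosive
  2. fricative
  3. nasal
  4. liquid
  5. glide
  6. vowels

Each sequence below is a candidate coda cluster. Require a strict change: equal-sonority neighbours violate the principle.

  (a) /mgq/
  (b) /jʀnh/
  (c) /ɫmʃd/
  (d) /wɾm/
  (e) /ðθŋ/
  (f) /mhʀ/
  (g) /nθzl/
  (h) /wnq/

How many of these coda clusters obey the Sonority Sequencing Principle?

(a) 3-1-1 → violates
(b) 5-4-3-2 → obeys
(c) 4-3-2-1 → obeys
(d) 5-4-3 → obeys
(e) 2-2-3 → violates
(f) 3-2-4 → violates
(g) 3-2-2-4 → violates
(h) 5-3-1 → obeys

4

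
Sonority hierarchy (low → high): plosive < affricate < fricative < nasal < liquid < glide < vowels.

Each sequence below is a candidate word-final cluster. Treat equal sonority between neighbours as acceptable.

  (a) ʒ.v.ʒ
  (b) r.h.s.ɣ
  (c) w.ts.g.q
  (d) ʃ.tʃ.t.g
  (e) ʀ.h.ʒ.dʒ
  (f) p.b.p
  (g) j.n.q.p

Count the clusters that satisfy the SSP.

(a) sonority 3-3-3: well-formed.
(b) sonority 5-3-3-3: well-formed.
(c) sonority 6-2-1-1: well-formed.
(d) sonority 3-2-1-1: well-formed.
(e) sonority 5-3-3-2: well-formed.
(f) sonority 1-1-1: well-formed.
(g) sonority 6-4-1-1: well-formed.

7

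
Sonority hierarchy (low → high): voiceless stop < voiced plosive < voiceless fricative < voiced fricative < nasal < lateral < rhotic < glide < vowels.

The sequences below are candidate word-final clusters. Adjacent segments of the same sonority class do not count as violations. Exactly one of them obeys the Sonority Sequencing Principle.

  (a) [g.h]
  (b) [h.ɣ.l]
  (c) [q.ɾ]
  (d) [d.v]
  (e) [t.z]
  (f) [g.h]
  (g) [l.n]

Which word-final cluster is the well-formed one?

(a) [g.h]: profile 2-3 — violates.
(b) [h.ɣ.l]: profile 3-4-6 — violates.
(c) [q.ɾ]: profile 1-7 — violates.
(d) [d.v]: profile 2-4 — violates.
(e) [t.z]: profile 1-4 — violates.
(f) [g.h]: profile 2-3 — violates.
(g) [l.n]: profile 6-5 — obeys.

g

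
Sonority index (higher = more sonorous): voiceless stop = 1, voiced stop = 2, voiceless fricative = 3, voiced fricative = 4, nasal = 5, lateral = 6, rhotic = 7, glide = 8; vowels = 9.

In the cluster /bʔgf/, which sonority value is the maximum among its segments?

3

/b/ is a voiced stop (sonority 2).
/ʔ/ is a voiceless stop (sonority 1).
/g/ is a voiced stop (sonority 2).
/f/ is a voiceless fricative (sonority 3).
The maximum is 3.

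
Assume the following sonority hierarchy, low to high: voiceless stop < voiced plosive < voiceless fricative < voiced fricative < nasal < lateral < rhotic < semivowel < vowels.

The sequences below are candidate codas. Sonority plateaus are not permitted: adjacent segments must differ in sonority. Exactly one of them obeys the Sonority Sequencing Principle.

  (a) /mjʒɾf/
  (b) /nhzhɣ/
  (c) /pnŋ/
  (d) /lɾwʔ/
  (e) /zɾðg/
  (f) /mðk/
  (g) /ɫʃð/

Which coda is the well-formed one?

(a) 5-8-4-7-3 → violates
(b) 5-3-4-3-4 → violates
(c) 1-5-5 → violates
(d) 6-7-8-1 → violates
(e) 4-7-4-2 → violates
(f) 5-4-1 → obeys
(g) 6-3-4 → violates

f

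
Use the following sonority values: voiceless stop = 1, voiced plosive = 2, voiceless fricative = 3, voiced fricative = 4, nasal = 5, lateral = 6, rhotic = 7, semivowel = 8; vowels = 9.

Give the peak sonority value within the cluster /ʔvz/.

4

/ʔ/ — voiceless stop, sonority 1.
/v/ — voiced fricative, sonority 4.
/z/ — voiced fricative, sonority 4.
The maximum is 4.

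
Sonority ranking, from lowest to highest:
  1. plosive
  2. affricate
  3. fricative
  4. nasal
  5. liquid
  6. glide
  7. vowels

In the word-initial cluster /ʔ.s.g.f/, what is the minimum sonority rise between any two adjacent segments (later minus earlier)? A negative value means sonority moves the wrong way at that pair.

/ʔ/: plosive = 1.
/s/: fricative = 3.
/g/: plosive = 1.
/f/: fricative = 3.
/ʔ/→/s/: change +2.
/s/→/g/: change -2.
/g/→/f/: change +2.
Minimum = -2.

-2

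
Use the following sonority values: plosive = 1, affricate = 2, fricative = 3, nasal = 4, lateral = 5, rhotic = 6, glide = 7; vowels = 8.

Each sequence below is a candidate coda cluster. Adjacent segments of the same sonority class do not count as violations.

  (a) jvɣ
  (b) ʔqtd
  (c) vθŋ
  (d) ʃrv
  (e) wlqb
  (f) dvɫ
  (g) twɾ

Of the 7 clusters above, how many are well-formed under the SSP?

(a) sonority 7-3-3: well-formed.
(b) sonority 1-1-1-1: well-formed.
(c) sonority 3-3-4: ill-formed.
(d) sonority 3-6-3: ill-formed.
(e) sonority 7-5-1-1: well-formed.
(f) sonority 1-3-5: ill-formed.
(g) sonority 1-7-6: ill-formed.

3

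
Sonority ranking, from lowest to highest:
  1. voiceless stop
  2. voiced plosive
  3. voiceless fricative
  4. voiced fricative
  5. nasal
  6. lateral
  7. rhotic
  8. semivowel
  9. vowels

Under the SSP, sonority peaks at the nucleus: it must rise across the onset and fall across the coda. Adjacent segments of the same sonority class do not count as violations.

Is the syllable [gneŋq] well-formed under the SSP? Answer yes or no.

Onset: /g/ is a voiced plosive (sonority 2), /n/ is a nasal (sonority 5); then the nucleus /e/ (sonority 9).
Onset profile 2-5-9 — rises to the nucleus.
Coda: /ŋ/ is a nasal (sonority 5), /q/ is a voiceless stop (sonority 1).
Coda profile 9-5-1 — falls from the nucleus.

yes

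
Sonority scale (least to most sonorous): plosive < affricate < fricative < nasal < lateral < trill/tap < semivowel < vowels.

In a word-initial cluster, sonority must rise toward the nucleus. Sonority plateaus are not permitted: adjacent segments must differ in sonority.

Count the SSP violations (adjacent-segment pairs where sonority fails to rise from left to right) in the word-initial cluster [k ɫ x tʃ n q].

/k/ is a plosive (sonority 1).
/ɫ/ is a lateral (sonority 5).
/x/ is a fricative (sonority 3).
/tʃ/ is an affricate (sonority 2).
/n/ is a nasal (sonority 4).
/q/ is a plosive (sonority 1).
/k/→/ɫ/: 1→5 (rises) — ok.
/ɫ/→/x/: 5→3 (does not rise) — violation.
/x/→/tʃ/: 3→2 (does not rise) — violation.
/tʃ/→/n/: 2→4 (rises) — ok.
/n/→/q/: 4→1 (does not rise) — violation.

3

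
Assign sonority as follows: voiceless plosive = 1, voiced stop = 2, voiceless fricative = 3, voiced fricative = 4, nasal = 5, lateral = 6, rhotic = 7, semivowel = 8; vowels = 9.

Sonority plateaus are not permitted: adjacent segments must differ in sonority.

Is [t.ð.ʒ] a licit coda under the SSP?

no

/t/ is a voiceless plosive (sonority 1).
/ð/ is a voiced fricative (sonority 4).
/ʒ/ is a voiced fricative (sonority 4).
The profile is 1-4-4. Between /t/ (1) and /ð/ (4) sonority does not fall, so the cluster violates the SSP.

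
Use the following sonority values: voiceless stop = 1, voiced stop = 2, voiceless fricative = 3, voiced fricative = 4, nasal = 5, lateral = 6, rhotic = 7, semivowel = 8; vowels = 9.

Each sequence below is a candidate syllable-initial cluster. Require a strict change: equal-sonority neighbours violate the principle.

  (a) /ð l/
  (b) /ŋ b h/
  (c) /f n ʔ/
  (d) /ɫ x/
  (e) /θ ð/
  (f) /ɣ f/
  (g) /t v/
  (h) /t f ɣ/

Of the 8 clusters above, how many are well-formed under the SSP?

(a) 4-6 → obeys
(b) 5-2-3 → violates
(c) 3-5-1 → violates
(d) 6-3 → violates
(e) 3-4 → obeys
(f) 4-3 → violates
(g) 1-4 → obeys
(h) 1-3-4 → obeys

4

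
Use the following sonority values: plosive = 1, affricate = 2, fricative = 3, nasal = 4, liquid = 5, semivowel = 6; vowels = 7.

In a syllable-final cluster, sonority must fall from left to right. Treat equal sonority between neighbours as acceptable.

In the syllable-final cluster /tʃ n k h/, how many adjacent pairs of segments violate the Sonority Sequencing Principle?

/tʃ/ is an affricate (sonority 2).
/n/ is a nasal (sonority 4).
/k/ is a plosive (sonority 1).
/h/ is a fricative (sonority 3).
/tʃ/→/n/: 2→4 (does not fall) — violation.
/n/→/k/: 4→1 (falls) — ok.
/k/→/h/: 1→3 (does not fall) — violation.

2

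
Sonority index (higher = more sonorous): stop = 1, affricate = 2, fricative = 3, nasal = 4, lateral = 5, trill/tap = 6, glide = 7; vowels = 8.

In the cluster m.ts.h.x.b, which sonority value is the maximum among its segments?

/m/ is a nasal (sonority 4).
/ts/ is an affricate (sonority 2).
/h/ is a fricative (sonority 3).
/x/ is a fricative (sonority 3).
/b/ is a stop (sonority 1).
The maximum is 4.

4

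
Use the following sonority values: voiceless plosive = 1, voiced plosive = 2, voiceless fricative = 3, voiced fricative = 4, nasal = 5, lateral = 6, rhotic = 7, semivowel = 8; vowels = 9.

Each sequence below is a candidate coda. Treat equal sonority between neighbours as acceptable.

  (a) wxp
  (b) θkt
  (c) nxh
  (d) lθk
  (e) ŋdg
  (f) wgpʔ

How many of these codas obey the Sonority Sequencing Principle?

(a) 8-3-1 → obeys
(b) 3-1-1 → obeys
(c) 5-3-3 → obeys
(d) 6-3-1 → obeys
(e) 5-2-2 → obeys
(f) 8-2-1-1 → obeys

6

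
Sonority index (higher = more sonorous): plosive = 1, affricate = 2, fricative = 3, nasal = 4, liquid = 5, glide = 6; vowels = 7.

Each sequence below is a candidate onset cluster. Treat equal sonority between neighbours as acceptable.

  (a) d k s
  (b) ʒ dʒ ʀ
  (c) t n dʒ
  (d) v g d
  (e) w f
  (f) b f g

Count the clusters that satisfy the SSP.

(a) d k s: profile 1-1-3 — obeys.
(b) ʒ dʒ ʀ: profile 3-2-5 — violates.
(c) t n dʒ: profile 1-4-2 — violates.
(d) v g d: profile 3-1-1 — violates.
(e) w f: profile 6-3 — violates.
(f) b f g: profile 1-3-1 — violates.

1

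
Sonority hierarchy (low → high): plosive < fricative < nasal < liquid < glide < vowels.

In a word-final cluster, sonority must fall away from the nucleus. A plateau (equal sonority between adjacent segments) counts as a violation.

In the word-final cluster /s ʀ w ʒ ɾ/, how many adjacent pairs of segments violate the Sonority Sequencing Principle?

/s/ — fricative, sonority 2.
/ʀ/ — liquid, sonority 4.
/w/ — glide, sonority 5.
/ʒ/ — fricative, sonority 2.
/ɾ/ — liquid, sonority 4.
/s/→/ʀ/: 2→4 (does not fall) — violation.
/ʀ/→/w/: 4→5 (does not fall) — violation.
/w/→/ʒ/: 5→2 (falls) — ok.
/ʒ/→/ɾ/: 2→4 (does not fall) — violation.

3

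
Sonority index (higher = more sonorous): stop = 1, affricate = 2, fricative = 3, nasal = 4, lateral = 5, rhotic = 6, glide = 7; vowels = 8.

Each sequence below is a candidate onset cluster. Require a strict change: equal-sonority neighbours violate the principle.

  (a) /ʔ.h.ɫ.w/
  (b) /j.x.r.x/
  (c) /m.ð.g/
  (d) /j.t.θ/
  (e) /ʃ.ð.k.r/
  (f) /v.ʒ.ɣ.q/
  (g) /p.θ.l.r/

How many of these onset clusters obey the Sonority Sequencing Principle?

(a) sonority 1-3-5-7: well-formed.
(b) sonority 7-3-6-3: ill-formed.
(c) sonority 4-3-1: ill-formed.
(d) sonority 7-1-3: ill-formed.
(e) sonority 3-3-1-6: ill-formed.
(f) sonority 3-3-3-1: ill-formed.
(g) sonority 1-3-5-6: well-formed.

2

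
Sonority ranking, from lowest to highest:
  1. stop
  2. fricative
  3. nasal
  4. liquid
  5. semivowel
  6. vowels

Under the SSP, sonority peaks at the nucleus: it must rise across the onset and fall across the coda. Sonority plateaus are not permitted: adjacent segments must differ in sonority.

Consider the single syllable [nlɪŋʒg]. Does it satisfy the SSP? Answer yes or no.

yes

Onset: /n/ is a nasal (sonority 3), /l/ is a liquid (sonority 4); then the nucleus /ɪ/ (sonority 6).
Onset profile 3-4-6 — rises to the nucleus.
Coda: /ŋ/ is a nasal (sonority 3), /ʒ/ is a fricative (sonority 2), /g/ is a stop (sonority 1).
Coda profile 6-3-2-1 — falls from the nucleus.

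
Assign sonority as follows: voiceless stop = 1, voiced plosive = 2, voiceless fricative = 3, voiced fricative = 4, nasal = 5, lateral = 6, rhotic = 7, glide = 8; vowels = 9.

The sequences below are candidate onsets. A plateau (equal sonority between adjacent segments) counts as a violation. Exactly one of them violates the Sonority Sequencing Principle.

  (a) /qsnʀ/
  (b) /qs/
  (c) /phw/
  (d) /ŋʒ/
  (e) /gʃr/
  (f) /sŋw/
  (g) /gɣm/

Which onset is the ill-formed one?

d

(a) sonority 1-3-5-7: well-formed.
(b) sonority 1-3: well-formed.
(c) sonority 1-3-8: well-formed.
(d) sonority 5-4: ill-formed.
(e) sonority 2-3-7: well-formed.
(f) sonority 3-5-8: well-formed.
(g) sonority 2-4-5: well-formed.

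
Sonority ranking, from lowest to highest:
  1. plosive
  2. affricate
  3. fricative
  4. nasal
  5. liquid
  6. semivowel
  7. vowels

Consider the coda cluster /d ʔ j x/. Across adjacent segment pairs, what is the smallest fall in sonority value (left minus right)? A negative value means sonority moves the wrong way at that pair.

/d/ is a plosive (sonority 1).
/ʔ/ is a plosive (sonority 1).
/j/ is a semivowel (sonority 6).
/x/ is a fricative (sonority 3).
/d/→/ʔ/: change +0.
/ʔ/→/j/: change -5.
/j/→/x/: change +3.
Minimum = -5.

-5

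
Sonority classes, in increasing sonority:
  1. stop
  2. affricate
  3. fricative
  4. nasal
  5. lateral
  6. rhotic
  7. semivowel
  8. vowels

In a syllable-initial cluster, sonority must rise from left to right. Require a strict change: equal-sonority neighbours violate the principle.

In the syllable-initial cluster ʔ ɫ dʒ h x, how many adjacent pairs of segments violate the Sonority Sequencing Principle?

/ʔ/ is a stop (sonority 1).
/ɫ/ is a lateral (sonority 5).
/dʒ/ is an affricate (sonority 2).
/h/ is a fricative (sonority 3).
/x/ is a fricative (sonority 3).
/ʔ/→/ɫ/: 1→5 (rises) — ok.
/ɫ/→/dʒ/: 5→2 (does not rise) — violation.
/dʒ/→/h/: 2→3 (rises) — ok.
/h/→/x/: 3→3 (plateau) — violation.

2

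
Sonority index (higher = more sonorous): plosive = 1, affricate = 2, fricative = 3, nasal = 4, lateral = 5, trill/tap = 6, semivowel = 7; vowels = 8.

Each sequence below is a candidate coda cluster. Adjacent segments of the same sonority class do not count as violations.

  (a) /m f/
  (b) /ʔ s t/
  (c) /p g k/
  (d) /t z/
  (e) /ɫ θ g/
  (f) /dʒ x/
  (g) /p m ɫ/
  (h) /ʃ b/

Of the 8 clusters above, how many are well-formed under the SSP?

(a) 4-3 → obeys
(b) 1-3-1 → violates
(c) 1-1-1 → obeys
(d) 1-3 → violates
(e) 5-3-1 → obeys
(f) 2-3 → violates
(g) 1-4-5 → violates
(h) 3-1 → obeys

4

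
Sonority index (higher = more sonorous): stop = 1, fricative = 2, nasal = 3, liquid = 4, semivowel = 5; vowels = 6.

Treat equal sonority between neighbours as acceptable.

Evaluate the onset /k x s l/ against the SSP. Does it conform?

yes

/k/: stop = 1.
/x/: fricative = 2.
/s/: fricative = 2.
/l/: liquid = 4.
The profile 1-2-2-4 is non-decreasing (plateaus allowed), so the onset satisfies the SSP.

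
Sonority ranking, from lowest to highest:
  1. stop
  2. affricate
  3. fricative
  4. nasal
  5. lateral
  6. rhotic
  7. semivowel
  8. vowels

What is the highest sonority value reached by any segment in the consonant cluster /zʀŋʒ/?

6

/z/ — fricative, sonority 3.
/ʀ/ — rhotic, sonority 6.
/ŋ/ — nasal, sonority 4.
/ʒ/ — fricative, sonority 3.
The maximum is 6.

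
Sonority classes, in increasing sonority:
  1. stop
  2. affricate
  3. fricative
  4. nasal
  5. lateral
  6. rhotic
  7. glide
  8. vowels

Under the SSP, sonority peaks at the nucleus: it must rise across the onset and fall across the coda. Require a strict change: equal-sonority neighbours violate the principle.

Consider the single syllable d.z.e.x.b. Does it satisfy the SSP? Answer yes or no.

yes

Onset: /d/ is a stop (sonority 1), /z/ is a fricative (sonority 3); then the nucleus /e/ (sonority 8).
Onset profile 1-3-8 — rises to the nucleus.
Coda: /x/ is a fricative (sonority 3), /b/ is a stop (sonority 1).
Coda profile 8-3-1 — falls from the nucleus.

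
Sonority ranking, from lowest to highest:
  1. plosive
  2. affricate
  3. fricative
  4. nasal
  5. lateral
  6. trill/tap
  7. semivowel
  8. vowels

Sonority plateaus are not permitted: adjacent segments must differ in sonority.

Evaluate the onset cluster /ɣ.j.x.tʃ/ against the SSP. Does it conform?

/ɣ/ is a fricative (sonority 3).
/j/ is a semivowel (sonority 7).
/x/ is a fricative (sonority 3).
/tʃ/ is an affricate (sonority 2).
The profile is 3-7-3-2. Between /j/ (7) and /x/ (3) sonority does not rise, so the cluster violates the SSP.

no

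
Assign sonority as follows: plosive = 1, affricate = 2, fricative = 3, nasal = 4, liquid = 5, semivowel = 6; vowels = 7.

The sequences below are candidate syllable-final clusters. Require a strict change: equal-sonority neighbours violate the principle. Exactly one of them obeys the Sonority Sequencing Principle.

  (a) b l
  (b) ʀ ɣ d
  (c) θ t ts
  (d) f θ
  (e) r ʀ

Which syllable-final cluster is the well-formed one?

(a) sonority 1-5: ill-formed.
(b) sonority 5-3-1: well-formed.
(c) sonority 3-1-2: ill-formed.
(d) sonority 3-3: ill-formed.
(e) sonority 5-5: ill-formed.

b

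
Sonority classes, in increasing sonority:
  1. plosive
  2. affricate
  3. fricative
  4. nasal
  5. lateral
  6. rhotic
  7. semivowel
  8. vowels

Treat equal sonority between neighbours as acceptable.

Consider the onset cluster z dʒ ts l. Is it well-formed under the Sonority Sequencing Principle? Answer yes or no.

no

/z/: fricative = 3.
/dʒ/: affricate = 2.
/ts/: affricate = 2.
/l/: lateral = 5.
The profile is 3-2-2-5. Between /z/ (3) and /dʒ/ (2) sonority does not rise, so the cluster violates the SSP.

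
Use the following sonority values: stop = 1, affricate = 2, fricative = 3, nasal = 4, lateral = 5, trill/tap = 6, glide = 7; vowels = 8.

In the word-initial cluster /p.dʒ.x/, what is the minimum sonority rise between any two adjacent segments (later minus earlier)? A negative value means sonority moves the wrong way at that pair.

/p/ — stop, sonority 1.
/dʒ/ — affricate, sonority 2.
/x/ — fricative, sonority 3.
/p/→/dʒ/: change +1.
/dʒ/→/x/: change +1.
Minimum = 1.

1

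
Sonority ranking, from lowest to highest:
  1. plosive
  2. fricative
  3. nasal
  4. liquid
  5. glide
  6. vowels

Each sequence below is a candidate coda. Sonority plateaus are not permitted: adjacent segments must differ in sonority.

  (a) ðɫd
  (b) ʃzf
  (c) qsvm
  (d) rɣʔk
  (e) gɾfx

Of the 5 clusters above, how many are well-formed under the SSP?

0

(a) 2-4-1 → violates
(b) 2-2-2 → violates
(c) 1-2-2-3 → violates
(d) 4-2-1-1 → violates
(e) 1-4-2-2 → violates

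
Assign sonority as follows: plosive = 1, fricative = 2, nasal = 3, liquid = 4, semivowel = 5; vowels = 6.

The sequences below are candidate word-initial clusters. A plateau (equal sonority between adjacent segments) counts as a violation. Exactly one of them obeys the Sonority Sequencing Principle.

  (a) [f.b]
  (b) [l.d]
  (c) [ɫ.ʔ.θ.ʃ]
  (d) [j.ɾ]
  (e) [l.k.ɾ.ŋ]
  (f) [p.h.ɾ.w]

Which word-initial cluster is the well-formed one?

(a) [f.b]: profile 2-1 — violates.
(b) [l.d]: profile 4-1 — violates.
(c) [ɫ.ʔ.θ.ʃ]: profile 4-1-2-2 — violates.
(d) [j.ɾ]: profile 5-4 — violates.
(e) [l.k.ɾ.ŋ]: profile 4-1-4-3 — violates.
(f) [p.h.ɾ.w]: profile 1-2-4-5 — obeys.

f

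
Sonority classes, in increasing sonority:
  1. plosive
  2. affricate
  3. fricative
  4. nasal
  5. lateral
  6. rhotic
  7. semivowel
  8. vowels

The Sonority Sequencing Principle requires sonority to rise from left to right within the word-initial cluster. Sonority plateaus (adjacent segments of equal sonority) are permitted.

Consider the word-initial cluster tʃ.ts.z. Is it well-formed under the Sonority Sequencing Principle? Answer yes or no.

yes

/tʃ/ — affricate, sonority 2.
/ts/ — affricate, sonority 2.
/z/ — fricative, sonority 3.
The profile 2-2-3 is non-decreasing (plateaus allowed), so the word-initial cluster satisfies the SSP.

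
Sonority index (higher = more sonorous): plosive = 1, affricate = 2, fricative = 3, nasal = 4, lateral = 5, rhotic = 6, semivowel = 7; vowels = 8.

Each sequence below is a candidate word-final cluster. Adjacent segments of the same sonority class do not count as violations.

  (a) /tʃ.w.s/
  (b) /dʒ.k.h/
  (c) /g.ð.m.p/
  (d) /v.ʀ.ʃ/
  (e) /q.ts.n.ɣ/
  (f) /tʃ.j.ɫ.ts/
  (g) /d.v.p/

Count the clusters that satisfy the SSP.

0

(a) 2-7-3 → violates
(b) 2-1-3 → violates
(c) 1-3-4-1 → violates
(d) 3-6-3 → violates
(e) 1-2-4-3 → violates
(f) 2-7-5-2 → violates
(g) 1-3-1 → violates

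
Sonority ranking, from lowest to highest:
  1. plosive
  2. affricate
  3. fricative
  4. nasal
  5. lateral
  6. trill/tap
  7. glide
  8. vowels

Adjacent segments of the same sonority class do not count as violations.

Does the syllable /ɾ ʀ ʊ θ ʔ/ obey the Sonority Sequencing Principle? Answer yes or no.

Onset: /ɾ/ is a trill/tap (sonority 6), /ʀ/ is a trill/tap (sonority 6); then the nucleus /ʊ/ (sonority 8).
Onset profile 6-6-8 — rises to the nucleus.
Coda: /θ/ is a fricative (sonority 3), /ʔ/ is a plosive (sonority 1).
Coda profile 8-3-1 — falls from the nucleus.

yes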